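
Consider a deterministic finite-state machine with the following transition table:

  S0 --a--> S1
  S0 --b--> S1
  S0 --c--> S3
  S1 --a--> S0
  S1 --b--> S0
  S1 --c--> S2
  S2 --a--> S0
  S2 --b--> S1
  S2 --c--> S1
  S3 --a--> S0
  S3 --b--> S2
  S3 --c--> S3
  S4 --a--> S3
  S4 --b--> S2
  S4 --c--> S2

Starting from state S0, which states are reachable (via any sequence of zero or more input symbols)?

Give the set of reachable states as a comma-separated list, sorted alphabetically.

Answer: S0, S1, S2, S3

Derivation:
BFS from S0:
  visit S0: S0--a-->S1 (new), S0--b-->S1 (seen), S0--c-->S3 (new)
  visit S1: S1--a-->S0 (seen), S1--b-->S0 (seen), S1--c-->S2 (new)
  visit S3: S3--a-->S0 (seen), S3--b-->S2 (seen), S3--c-->S3 (seen)
  visit S2: S2--a-->S0 (seen), S2--b-->S1 (seen), S2--c-->S1 (seen)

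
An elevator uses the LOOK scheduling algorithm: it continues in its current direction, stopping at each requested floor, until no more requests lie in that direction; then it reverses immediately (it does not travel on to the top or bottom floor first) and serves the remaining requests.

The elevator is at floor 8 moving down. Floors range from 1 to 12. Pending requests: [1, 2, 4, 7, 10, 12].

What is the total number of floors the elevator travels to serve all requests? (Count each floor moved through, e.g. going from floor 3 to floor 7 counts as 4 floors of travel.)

Start at floor 8 moving down, LOOK stop order: [7, 4, 2, 1, 10, 12]
  8 → 7: |7-8| = 1, total = 1
  7 → 4: |4-7| = 3, total = 4
  4 → 2: |2-4| = 2, total = 6
  2 → 1: |1-2| = 1, total = 7
  1 → 10: |10-1| = 9, total = 16
  10 → 12: |12-10| = 2, total = 18

Answer: 18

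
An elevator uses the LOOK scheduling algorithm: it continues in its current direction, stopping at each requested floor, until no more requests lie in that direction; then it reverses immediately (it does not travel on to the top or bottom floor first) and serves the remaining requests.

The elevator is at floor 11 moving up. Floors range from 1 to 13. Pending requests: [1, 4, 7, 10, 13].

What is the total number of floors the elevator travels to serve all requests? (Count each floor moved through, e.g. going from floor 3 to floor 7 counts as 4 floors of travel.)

Answer: 14

Derivation:
Start at floor 11 moving up, LOOK stop order: [13, 10, 7, 4, 1]
  11 → 13: |13-11| = 2, total = 2
  13 → 10: |10-13| = 3, total = 5
  10 → 7: |7-10| = 3, total = 8
  7 → 4: |4-7| = 3, total = 11
  4 → 1: |1-4| = 3, total = 14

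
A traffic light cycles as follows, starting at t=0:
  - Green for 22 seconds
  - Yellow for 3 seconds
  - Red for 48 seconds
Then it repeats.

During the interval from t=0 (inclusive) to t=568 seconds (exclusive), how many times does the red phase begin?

Cycle = 22+3+48 = 73s
red phase starts at t = k*73 + 25 for k=0,1,2,...
Need k*73+25 < 568 → k < 7.438
k ∈ {0, ..., 7} → 8 starts

Answer: 8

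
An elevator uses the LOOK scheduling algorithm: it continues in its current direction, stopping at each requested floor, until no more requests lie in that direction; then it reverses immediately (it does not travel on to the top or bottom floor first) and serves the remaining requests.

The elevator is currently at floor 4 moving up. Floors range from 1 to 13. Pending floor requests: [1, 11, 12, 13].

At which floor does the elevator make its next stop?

Current floor: 4, direction: up
Requests above: [11, 12, 13]
Requests below: [1]
Moving up and requests lie above → nearest above is min([11, 12, 13]) = 11

Answer: 11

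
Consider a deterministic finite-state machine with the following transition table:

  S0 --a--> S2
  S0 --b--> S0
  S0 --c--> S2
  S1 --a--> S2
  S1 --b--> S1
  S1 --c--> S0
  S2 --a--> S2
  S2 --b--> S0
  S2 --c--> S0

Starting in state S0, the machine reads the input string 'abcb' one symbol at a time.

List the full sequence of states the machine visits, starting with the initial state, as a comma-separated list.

Start: S0
  read 'a': S0 --a--> S2
  read 'b': S2 --b--> S0
  read 'c': S0 --c--> S2
  read 'b': S2 --b--> S0

Answer: S0, S2, S0, S2, S0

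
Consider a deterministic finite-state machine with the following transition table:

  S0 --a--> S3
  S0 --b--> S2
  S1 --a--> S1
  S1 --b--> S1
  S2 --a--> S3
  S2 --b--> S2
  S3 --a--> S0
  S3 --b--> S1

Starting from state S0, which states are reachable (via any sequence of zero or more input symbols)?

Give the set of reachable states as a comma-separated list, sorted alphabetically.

BFS from S0:
  visit S0: S0--a-->S3 (new), S0--b-->S2 (new)
  visit S3: S3--a-->S0 (seen), S3--b-->S1 (new)
  visit S2: S2--a-->S3 (seen), S2--b-->S2 (seen)
  visit S1: S1--a-->S1 (seen), S1--b-->S1 (seen)

Answer: S0, S1, S2, S3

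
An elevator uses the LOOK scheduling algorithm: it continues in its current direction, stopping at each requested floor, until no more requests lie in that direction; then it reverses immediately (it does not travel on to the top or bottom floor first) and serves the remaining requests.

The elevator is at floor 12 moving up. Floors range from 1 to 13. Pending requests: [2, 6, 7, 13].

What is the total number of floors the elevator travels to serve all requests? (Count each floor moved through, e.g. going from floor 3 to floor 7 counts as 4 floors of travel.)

Answer: 12

Derivation:
Start at floor 12 moving up, LOOK stop order: [13, 7, 6, 2]
  12 → 13: |13-12| = 1, total = 1
  13 → 7: |7-13| = 6, total = 7
  7 → 6: |6-7| = 1, total = 8
  6 → 2: |2-6| = 4, total = 12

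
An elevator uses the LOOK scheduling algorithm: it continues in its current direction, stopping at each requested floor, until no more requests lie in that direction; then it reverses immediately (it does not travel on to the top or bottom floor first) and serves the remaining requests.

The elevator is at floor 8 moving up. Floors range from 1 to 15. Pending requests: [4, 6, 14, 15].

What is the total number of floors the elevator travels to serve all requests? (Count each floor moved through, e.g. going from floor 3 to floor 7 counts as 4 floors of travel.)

Answer: 18

Derivation:
Start at floor 8 moving up, LOOK stop order: [14, 15, 6, 4]
  8 → 14: |14-8| = 6, total = 6
  14 → 15: |15-14| = 1, total = 7
  15 → 6: |6-15| = 9, total = 16
  6 → 4: |4-6| = 2, total = 18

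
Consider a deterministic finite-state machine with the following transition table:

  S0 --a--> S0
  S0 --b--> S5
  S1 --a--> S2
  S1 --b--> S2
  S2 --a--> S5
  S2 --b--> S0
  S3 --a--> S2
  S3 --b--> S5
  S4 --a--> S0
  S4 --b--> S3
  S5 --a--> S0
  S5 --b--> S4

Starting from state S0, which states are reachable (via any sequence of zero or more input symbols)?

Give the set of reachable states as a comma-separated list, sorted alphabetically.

Answer: S0, S2, S3, S4, S5

Derivation:
BFS from S0:
  visit S0: S0--a-->S0 (seen), S0--b-->S5 (new)
  visit S5: S5--a-->S0 (seen), S5--b-->S4 (new)
  visit S4: S4--a-->S0 (seen), S4--b-->S3 (new)
  visit S3: S3--a-->S2 (new), S3--b-->S5 (seen)
  visit S2: S2--a-->S5 (seen), S2--b-->S0 (seen)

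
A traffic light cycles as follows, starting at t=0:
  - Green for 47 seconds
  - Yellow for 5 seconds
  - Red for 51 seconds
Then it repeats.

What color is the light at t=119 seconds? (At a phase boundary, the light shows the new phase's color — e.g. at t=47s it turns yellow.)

Cycle length = 47 + 5 + 51 = 103s
t = 119, phase_t = 119 mod 103 = 16
16 < 47 (green end) → GREEN

Answer: green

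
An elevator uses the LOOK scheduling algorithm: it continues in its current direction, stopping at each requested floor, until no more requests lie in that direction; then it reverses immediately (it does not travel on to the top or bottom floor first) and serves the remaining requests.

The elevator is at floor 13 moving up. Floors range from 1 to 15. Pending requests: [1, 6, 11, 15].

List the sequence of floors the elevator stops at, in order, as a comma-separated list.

Current: 13, moving UP
Serve above first (ascending): [15]
Then reverse, serve below (descending): [11, 6, 1]

Answer: 15, 11, 6, 1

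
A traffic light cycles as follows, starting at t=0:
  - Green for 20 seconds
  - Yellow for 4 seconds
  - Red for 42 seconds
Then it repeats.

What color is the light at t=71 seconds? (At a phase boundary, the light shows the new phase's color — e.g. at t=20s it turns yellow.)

Answer: green

Derivation:
Cycle length = 20 + 4 + 42 = 66s
t = 71, phase_t = 71 mod 66 = 5
5 < 20 (green end) → GREEN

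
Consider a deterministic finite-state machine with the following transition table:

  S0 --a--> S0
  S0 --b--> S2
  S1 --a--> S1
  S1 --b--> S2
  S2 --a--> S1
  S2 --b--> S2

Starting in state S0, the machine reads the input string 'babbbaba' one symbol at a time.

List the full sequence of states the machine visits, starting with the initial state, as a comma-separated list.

Answer: S0, S2, S1, S2, S2, S2, S1, S2, S1

Derivation:
Start: S0
  read 'b': S0 --b--> S2
  read 'a': S2 --a--> S1
  read 'b': S1 --b--> S2
  read 'b': S2 --b--> S2
  read 'b': S2 --b--> S2
  read 'a': S2 --a--> S1
  read 'b': S1 --b--> S2
  read 'a': S2 --a--> S1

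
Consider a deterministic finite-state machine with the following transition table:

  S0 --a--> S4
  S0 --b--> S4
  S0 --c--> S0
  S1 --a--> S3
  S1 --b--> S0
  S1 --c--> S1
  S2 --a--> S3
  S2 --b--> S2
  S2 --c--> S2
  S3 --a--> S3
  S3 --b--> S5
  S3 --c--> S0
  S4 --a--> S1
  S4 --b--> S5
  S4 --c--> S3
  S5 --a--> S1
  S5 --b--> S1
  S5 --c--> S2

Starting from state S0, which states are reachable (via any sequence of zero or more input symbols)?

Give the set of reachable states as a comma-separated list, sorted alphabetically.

BFS from S0:
  visit S0: S0--a-->S4 (new), S0--b-->S4 (seen), S0--c-->S0 (seen)
  visit S4: S4--a-->S1 (new), S4--b-->S5 (new), S4--c-->S3 (new)
  visit S1: S1--a-->S3 (seen), S1--b-->S0 (seen), S1--c-->S1 (seen)
  visit S5: S5--a-->S1 (seen), S5--b-->S1 (seen), S5--c-->S2 (new)
  visit S3: S3--a-->S3 (seen), S3--b-->S5 (seen), S3--c-->S0 (seen)
  visit S2: S2--a-->S3 (seen), S2--b-->S2 (seen), S2--c-->S2 (seen)

Answer: S0, S1, S2, S3, S4, S5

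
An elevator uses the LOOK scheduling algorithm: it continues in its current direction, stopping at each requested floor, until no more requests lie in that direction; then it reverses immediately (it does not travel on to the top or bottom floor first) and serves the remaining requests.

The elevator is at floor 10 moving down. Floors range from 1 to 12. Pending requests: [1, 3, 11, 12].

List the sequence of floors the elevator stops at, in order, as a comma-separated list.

Answer: 3, 1, 11, 12

Derivation:
Current: 10, moving DOWN
Serve below first (descending): [3, 1]
Then reverse, serve above (ascending): [11, 12]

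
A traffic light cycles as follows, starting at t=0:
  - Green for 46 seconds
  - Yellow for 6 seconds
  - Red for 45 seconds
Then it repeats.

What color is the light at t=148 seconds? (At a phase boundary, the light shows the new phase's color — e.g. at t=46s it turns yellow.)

Answer: yellow

Derivation:
Cycle length = 46 + 6 + 45 = 97s
t = 148, phase_t = 148 mod 97 = 51
46 <= 51 < 52 (yellow end) → YELLOW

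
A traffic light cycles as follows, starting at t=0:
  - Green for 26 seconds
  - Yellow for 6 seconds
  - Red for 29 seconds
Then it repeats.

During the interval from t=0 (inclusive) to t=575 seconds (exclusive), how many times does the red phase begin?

Cycle = 26+6+29 = 61s
red phase starts at t = k*61 + 32 for k=0,1,2,...
Need k*61+32 < 575 → k < 8.902
k ∈ {0, ..., 8} → 9 starts

Answer: 9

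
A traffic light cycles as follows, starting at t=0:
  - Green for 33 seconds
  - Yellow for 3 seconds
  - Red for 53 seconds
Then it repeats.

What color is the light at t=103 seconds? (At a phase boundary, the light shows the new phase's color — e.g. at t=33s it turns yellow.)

Cycle length = 33 + 3 + 53 = 89s
t = 103, phase_t = 103 mod 89 = 14
14 < 33 (green end) → GREEN

Answer: green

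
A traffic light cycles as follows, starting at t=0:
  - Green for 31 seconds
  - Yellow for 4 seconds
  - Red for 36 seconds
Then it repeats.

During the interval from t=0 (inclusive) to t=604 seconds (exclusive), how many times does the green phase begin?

Cycle = 31+4+36 = 71s
green phase starts at t = k*71 + 0 for k=0,1,2,...
Need k*71+0 < 604 → k < 8.507
k ∈ {0, ..., 8} → 9 starts

Answer: 9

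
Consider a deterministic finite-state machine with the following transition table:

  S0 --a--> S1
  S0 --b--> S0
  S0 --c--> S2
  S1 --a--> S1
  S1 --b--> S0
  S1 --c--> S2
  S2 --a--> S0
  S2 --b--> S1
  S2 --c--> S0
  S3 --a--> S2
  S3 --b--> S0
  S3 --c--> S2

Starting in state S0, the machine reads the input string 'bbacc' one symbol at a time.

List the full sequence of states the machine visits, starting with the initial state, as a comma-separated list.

Answer: S0, S0, S0, S1, S2, S0

Derivation:
Start: S0
  read 'b': S0 --b--> S0
  read 'b': S0 --b--> S0
  read 'a': S0 --a--> S1
  read 'c': S1 --c--> S2
  read 'c': S2 --c--> S0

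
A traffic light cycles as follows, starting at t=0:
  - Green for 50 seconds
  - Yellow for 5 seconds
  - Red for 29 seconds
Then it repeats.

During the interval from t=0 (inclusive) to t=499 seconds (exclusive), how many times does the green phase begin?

Answer: 6

Derivation:
Cycle = 50+5+29 = 84s
green phase starts at t = k*84 + 0 for k=0,1,2,...
Need k*84+0 < 499 → k < 5.940
k ∈ {0, ..., 5} → 6 starts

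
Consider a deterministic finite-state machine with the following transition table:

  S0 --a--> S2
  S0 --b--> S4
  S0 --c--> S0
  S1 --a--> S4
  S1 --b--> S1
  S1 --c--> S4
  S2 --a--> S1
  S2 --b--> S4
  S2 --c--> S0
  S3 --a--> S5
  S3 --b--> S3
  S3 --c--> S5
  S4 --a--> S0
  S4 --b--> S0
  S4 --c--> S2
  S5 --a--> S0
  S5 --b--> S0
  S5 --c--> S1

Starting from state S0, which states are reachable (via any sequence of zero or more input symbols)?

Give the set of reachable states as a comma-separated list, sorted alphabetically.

Answer: S0, S1, S2, S4

Derivation:
BFS from S0:
  visit S0: S0--a-->S2 (new), S0--b-->S4 (new), S0--c-->S0 (seen)
  visit S2: S2--a-->S1 (new), S2--b-->S4 (seen), S2--c-->S0 (seen)
  visit S4: S4--a-->S0 (seen), S4--b-->S0 (seen), S4--c-->S2 (seen)
  visit S1: S1--a-->S4 (seen), S1--b-->S1 (seen), S1--c-->S4 (seen)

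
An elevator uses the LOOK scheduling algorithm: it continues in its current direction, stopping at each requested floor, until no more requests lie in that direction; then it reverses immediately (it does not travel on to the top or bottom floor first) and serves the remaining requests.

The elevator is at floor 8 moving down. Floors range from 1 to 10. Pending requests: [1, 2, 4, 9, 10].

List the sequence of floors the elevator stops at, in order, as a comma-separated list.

Current: 8, moving DOWN
Serve below first (descending): [4, 2, 1]
Then reverse, serve above (ascending): [9, 10]

Answer: 4, 2, 1, 9, 10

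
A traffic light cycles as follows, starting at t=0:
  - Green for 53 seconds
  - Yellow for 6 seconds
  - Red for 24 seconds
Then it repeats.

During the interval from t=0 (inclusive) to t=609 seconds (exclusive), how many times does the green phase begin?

Answer: 8

Derivation:
Cycle = 53+6+24 = 83s
green phase starts at t = k*83 + 0 for k=0,1,2,...
Need k*83+0 < 609 → k < 7.337
k ∈ {0, ..., 7} → 8 starts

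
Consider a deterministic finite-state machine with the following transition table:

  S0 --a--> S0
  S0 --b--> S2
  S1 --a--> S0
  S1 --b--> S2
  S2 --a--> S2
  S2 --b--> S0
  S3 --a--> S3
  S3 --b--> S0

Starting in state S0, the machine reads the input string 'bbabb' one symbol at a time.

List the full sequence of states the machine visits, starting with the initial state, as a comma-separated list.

Answer: S0, S2, S0, S0, S2, S0

Derivation:
Start: S0
  read 'b': S0 --b--> S2
  read 'b': S2 --b--> S0
  read 'a': S0 --a--> S0
  read 'b': S0 --b--> S2
  read 'b': S2 --b--> S0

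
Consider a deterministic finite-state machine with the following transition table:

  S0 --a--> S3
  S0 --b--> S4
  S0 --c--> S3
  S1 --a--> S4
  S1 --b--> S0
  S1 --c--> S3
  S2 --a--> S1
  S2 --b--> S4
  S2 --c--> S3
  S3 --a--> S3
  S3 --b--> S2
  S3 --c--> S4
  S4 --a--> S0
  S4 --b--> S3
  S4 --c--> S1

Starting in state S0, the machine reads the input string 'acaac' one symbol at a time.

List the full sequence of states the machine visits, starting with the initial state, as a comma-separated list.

Start: S0
  read 'a': S0 --a--> S3
  read 'c': S3 --c--> S4
  read 'a': S4 --a--> S0
  read 'a': S0 --a--> S3
  read 'c': S3 --c--> S4

Answer: S0, S3, S4, S0, S3, S4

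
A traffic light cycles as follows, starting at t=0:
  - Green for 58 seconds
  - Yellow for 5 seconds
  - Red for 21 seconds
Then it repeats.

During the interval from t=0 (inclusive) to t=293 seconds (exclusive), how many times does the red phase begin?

Cycle = 58+5+21 = 84s
red phase starts at t = k*84 + 63 for k=0,1,2,...
Need k*84+63 < 293 → k < 2.738
k ∈ {0, ..., 2} → 3 starts

Answer: 3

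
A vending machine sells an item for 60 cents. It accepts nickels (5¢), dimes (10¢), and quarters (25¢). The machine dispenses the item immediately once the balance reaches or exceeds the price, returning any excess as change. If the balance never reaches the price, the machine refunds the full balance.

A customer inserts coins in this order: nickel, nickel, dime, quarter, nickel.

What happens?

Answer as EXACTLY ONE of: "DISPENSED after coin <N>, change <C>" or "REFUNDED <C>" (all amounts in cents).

Price: 60¢
Coin 1 (nickel, 5¢): balance = 5¢
Coin 2 (nickel, 5¢): balance = 10¢
Coin 3 (dime, 10¢): balance = 20¢
Coin 4 (quarter, 25¢): balance = 45¢
Coin 5 (nickel, 5¢): balance = 50¢
All coins inserted, balance 50¢ < price 60¢ → REFUND 50¢

Answer: REFUNDED 50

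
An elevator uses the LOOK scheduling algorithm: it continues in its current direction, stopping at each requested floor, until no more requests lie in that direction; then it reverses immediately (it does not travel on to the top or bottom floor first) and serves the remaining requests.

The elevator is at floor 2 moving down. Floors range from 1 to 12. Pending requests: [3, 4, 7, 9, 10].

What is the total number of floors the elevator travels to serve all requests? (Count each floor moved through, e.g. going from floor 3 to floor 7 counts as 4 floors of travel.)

Answer: 8

Derivation:
Start at floor 2 moving down, LOOK stop order: [3, 4, 7, 9, 10]
  2 → 3: |3-2| = 1, total = 1
  3 → 4: |4-3| = 1, total = 2
  4 → 7: |7-4| = 3, total = 5
  7 → 9: |9-7| = 2, total = 7
  9 → 10: |10-9| = 1, total = 8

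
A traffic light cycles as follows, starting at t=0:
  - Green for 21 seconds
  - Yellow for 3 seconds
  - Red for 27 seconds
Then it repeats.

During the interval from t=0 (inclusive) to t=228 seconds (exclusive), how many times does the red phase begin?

Answer: 4

Derivation:
Cycle = 21+3+27 = 51s
red phase starts at t = k*51 + 24 for k=0,1,2,...
Need k*51+24 < 228 → k < 4.000
k ∈ {0, ..., 3} → 4 starts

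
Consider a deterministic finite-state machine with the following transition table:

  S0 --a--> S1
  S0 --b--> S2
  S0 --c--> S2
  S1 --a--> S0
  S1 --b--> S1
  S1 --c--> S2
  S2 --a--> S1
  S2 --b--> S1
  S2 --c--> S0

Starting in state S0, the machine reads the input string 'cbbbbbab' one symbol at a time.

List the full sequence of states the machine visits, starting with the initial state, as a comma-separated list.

Answer: S0, S2, S1, S1, S1, S1, S1, S0, S2

Derivation:
Start: S0
  read 'c': S0 --c--> S2
  read 'b': S2 --b--> S1
  read 'b': S1 --b--> S1
  read 'b': S1 --b--> S1
  read 'b': S1 --b--> S1
  read 'b': S1 --b--> S1
  read 'a': S1 --a--> S0
  read 'b': S0 --b--> S2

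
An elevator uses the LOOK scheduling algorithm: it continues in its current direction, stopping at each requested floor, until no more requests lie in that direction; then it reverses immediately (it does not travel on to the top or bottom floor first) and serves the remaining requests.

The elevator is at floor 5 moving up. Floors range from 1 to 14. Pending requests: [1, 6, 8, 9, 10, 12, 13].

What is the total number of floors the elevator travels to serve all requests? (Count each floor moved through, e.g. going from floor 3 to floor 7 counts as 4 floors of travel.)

Start at floor 5 moving up, LOOK stop order: [6, 8, 9, 10, 12, 13, 1]
  5 → 6: |6-5| = 1, total = 1
  6 → 8: |8-6| = 2, total = 3
  8 → 9: |9-8| = 1, total = 4
  9 → 10: |10-9| = 1, total = 5
  10 → 12: |12-10| = 2, total = 7
  12 → 13: |13-12| = 1, total = 8
  13 → 1: |1-13| = 12, total = 20

Answer: 20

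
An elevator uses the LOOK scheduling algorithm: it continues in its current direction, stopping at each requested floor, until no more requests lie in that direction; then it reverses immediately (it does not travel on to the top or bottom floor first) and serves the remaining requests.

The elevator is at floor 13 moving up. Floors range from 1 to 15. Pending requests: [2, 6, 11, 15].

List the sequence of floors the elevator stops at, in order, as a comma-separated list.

Current: 13, moving UP
Serve above first (ascending): [15]
Then reverse, serve below (descending): [11, 6, 2]

Answer: 15, 11, 6, 2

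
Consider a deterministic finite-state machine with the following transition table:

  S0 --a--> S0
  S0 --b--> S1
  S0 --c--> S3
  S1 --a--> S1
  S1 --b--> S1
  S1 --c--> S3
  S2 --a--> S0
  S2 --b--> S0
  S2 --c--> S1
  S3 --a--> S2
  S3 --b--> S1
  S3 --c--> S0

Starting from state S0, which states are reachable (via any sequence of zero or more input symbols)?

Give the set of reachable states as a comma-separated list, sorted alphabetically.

BFS from S0:
  visit S0: S0--a-->S0 (seen), S0--b-->S1 (new), S0--c-->S3 (new)
  visit S1: S1--a-->S1 (seen), S1--b-->S1 (seen), S1--c-->S3 (seen)
  visit S3: S3--a-->S2 (new), S3--b-->S1 (seen), S3--c-->S0 (seen)
  visit S2: S2--a-->S0 (seen), S2--b-->S0 (seen), S2--c-->S1 (seen)

Answer: S0, S1, S2, S3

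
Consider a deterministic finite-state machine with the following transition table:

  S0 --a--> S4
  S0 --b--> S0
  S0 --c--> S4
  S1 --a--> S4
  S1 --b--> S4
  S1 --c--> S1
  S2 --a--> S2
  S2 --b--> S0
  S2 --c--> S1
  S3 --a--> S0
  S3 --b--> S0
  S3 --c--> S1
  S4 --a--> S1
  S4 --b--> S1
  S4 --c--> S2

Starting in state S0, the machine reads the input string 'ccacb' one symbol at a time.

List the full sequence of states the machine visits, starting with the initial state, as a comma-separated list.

Start: S0
  read 'c': S0 --c--> S4
  read 'c': S4 --c--> S2
  read 'a': S2 --a--> S2
  read 'c': S2 --c--> S1
  read 'b': S1 --b--> S4

Answer: S0, S4, S2, S2, S1, S4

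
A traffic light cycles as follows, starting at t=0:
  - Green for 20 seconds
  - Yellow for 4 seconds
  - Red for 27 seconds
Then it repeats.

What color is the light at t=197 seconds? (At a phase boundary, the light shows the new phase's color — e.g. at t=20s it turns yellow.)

Answer: red

Derivation:
Cycle length = 20 + 4 + 27 = 51s
t = 197, phase_t = 197 mod 51 = 44
44 >= 24 → RED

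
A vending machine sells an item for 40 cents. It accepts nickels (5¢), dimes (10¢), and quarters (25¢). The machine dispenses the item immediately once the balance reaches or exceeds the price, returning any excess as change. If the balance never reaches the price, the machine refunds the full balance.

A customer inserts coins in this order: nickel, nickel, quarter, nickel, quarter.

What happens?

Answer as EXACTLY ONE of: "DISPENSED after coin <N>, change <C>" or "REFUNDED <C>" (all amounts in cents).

Price: 40¢
Coin 1 (nickel, 5¢): balance = 5¢
Coin 2 (nickel, 5¢): balance = 10¢
Coin 3 (quarter, 25¢): balance = 35¢
Coin 4 (nickel, 5¢): balance = 40¢
  → balance >= price → DISPENSE, change = 40 - 40 = 0¢

Answer: DISPENSED after coin 4, change 0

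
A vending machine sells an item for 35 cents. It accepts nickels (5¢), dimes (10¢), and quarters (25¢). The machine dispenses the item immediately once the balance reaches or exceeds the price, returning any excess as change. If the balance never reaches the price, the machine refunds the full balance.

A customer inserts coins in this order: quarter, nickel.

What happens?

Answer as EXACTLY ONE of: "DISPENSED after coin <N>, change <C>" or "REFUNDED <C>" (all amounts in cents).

Answer: REFUNDED 30

Derivation:
Price: 35¢
Coin 1 (quarter, 25¢): balance = 25¢
Coin 2 (nickel, 5¢): balance = 30¢
All coins inserted, balance 30¢ < price 35¢ → REFUND 30¢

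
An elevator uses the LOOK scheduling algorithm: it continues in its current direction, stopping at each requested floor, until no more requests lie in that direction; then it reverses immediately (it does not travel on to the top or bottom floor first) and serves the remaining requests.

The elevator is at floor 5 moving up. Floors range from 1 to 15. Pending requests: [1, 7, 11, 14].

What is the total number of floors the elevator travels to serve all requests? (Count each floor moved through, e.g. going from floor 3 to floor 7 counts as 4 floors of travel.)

Start at floor 5 moving up, LOOK stop order: [7, 11, 14, 1]
  5 → 7: |7-5| = 2, total = 2
  7 → 11: |11-7| = 4, total = 6
  11 → 14: |14-11| = 3, total = 9
  14 → 1: |1-14| = 13, total = 22

Answer: 22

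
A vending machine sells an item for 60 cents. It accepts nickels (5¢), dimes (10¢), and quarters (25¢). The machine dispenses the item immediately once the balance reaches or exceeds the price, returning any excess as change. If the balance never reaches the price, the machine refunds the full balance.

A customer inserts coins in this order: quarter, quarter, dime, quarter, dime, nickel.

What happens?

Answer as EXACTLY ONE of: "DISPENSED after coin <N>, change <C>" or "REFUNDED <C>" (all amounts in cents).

Answer: DISPENSED after coin 3, change 0

Derivation:
Price: 60¢
Coin 1 (quarter, 25¢): balance = 25¢
Coin 2 (quarter, 25¢): balance = 50¢
Coin 3 (dime, 10¢): balance = 60¢
  → balance >= price → DISPENSE, change = 60 - 60 = 0¢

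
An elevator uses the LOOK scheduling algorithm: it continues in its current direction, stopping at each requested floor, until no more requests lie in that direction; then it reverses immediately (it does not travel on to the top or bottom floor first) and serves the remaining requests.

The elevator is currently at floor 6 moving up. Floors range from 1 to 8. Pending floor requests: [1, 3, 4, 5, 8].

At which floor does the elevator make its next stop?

Answer: 8

Derivation:
Current floor: 6, direction: up
Requests above: [8]
Requests below: [1, 3, 4, 5]
Moving up and requests lie above → nearest above is min([8]) = 8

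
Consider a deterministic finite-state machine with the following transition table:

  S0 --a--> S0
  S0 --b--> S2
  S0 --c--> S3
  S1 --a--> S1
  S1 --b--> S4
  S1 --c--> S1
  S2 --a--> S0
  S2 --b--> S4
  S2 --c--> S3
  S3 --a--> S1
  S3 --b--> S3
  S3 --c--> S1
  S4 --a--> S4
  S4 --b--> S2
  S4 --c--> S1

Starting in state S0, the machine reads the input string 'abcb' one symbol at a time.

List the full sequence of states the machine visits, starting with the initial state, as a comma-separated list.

Start: S0
  read 'a': S0 --a--> S0
  read 'b': S0 --b--> S2
  read 'c': S2 --c--> S3
  read 'b': S3 --b--> S3

Answer: S0, S0, S2, S3, S3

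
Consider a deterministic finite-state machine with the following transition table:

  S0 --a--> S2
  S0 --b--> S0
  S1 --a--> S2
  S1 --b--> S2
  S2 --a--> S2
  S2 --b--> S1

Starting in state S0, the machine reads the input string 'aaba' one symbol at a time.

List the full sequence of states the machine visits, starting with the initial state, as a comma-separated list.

Answer: S0, S2, S2, S1, S2

Derivation:
Start: S0
  read 'a': S0 --a--> S2
  read 'a': S2 --a--> S2
  read 'b': S2 --b--> S1
  read 'a': S1 --a--> S2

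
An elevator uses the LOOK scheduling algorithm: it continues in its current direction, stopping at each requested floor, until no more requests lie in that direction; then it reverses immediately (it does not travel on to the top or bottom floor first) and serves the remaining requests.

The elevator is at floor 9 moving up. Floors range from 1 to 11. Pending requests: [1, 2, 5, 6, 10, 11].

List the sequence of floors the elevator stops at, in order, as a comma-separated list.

Current: 9, moving UP
Serve above first (ascending): [10, 11]
Then reverse, serve below (descending): [6, 5, 2, 1]

Answer: 10, 11, 6, 5, 2, 1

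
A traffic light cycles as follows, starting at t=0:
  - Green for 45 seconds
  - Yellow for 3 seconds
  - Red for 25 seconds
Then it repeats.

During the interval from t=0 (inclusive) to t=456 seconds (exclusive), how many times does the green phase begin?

Cycle = 45+3+25 = 73s
green phase starts at t = k*73 + 0 for k=0,1,2,...
Need k*73+0 < 456 → k < 6.247
k ∈ {0, ..., 6} → 7 starts

Answer: 7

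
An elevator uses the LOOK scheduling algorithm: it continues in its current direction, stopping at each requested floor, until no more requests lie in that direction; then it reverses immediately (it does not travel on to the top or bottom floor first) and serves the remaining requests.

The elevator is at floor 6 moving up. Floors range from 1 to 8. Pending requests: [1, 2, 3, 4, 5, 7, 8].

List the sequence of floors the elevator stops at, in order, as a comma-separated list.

Current: 6, moving UP
Serve above first (ascending): [7, 8]
Then reverse, serve below (descending): [5, 4, 3, 2, 1]

Answer: 7, 8, 5, 4, 3, 2, 1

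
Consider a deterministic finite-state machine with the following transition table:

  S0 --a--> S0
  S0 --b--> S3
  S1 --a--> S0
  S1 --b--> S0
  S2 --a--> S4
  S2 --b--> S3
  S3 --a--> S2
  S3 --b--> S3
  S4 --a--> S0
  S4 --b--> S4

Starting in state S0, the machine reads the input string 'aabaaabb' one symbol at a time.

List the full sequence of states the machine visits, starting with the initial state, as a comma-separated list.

Answer: S0, S0, S0, S3, S2, S4, S0, S3, S3

Derivation:
Start: S0
  read 'a': S0 --a--> S0
  read 'a': S0 --a--> S0
  read 'b': S0 --b--> S3
  read 'a': S3 --a--> S2
  read 'a': S2 --a--> S4
  read 'a': S4 --a--> S0
  read 'b': S0 --b--> S3
  read 'b': S3 --b--> S3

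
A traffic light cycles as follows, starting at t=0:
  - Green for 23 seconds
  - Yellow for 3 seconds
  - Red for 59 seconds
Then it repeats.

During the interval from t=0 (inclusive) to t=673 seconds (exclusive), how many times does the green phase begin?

Answer: 8

Derivation:
Cycle = 23+3+59 = 85s
green phase starts at t = k*85 + 0 for k=0,1,2,...
Need k*85+0 < 673 → k < 7.918
k ∈ {0, ..., 7} → 8 starts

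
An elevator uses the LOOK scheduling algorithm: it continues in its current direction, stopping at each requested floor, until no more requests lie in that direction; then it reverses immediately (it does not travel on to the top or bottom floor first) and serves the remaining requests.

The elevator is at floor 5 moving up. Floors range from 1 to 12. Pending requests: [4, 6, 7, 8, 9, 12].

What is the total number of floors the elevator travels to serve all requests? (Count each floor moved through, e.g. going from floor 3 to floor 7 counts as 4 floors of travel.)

Answer: 15

Derivation:
Start at floor 5 moving up, LOOK stop order: [6, 7, 8, 9, 12, 4]
  5 → 6: |6-5| = 1, total = 1
  6 → 7: |7-6| = 1, total = 2
  7 → 8: |8-7| = 1, total = 3
  8 → 9: |9-8| = 1, total = 4
  9 → 12: |12-9| = 3, total = 7
  12 → 4: |4-12| = 8, total = 15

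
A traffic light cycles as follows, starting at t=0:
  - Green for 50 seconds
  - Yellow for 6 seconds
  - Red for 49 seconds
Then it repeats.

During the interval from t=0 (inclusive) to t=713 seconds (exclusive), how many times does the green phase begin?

Answer: 7

Derivation:
Cycle = 50+6+49 = 105s
green phase starts at t = k*105 + 0 for k=0,1,2,...
Need k*105+0 < 713 → k < 6.790
k ∈ {0, ..., 6} → 7 starts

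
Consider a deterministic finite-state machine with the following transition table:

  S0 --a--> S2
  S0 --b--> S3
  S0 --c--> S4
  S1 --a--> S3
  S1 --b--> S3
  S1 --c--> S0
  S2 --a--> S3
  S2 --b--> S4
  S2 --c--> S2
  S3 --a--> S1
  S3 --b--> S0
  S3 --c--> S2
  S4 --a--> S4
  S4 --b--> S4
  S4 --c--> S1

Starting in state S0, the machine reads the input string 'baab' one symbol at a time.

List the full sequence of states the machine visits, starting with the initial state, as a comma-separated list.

Start: S0
  read 'b': S0 --b--> S3
  read 'a': S3 --a--> S1
  read 'a': S1 --a--> S3
  read 'b': S3 --b--> S0

Answer: S0, S3, S1, S3, S0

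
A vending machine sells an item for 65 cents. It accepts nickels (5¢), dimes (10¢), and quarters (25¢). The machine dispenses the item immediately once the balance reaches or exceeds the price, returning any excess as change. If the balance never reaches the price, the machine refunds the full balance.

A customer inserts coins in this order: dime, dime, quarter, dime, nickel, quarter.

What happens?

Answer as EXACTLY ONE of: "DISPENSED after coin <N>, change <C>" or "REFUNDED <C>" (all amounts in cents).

Price: 65¢
Coin 1 (dime, 10¢): balance = 10¢
Coin 2 (dime, 10¢): balance = 20¢
Coin 3 (quarter, 25¢): balance = 45¢
Coin 4 (dime, 10¢): balance = 55¢
Coin 5 (nickel, 5¢): balance = 60¢
Coin 6 (quarter, 25¢): balance = 85¢
  → balance >= price → DISPENSE, change = 85 - 65 = 20¢

Answer: DISPENSED after coin 6, change 20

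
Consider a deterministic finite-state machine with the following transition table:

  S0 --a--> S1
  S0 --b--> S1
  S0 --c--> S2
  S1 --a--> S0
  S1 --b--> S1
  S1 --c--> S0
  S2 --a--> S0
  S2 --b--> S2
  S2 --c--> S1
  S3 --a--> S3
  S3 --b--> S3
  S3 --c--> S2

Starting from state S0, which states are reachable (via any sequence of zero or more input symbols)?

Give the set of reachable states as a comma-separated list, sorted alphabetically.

BFS from S0:
  visit S0: S0--a-->S1 (new), S0--b-->S1 (seen), S0--c-->S2 (new)
  visit S1: S1--a-->S0 (seen), S1--b-->S1 (seen), S1--c-->S0 (seen)
  visit S2: S2--a-->S0 (seen), S2--b-->S2 (seen), S2--c-->S1 (seen)

Answer: S0, S1, S2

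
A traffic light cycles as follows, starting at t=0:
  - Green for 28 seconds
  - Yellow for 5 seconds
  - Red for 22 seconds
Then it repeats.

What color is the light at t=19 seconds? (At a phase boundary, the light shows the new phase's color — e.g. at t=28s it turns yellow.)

Cycle length = 28 + 5 + 22 = 55s
t = 19, phase_t = 19 mod 55 = 19
19 < 28 (green end) → GREEN

Answer: green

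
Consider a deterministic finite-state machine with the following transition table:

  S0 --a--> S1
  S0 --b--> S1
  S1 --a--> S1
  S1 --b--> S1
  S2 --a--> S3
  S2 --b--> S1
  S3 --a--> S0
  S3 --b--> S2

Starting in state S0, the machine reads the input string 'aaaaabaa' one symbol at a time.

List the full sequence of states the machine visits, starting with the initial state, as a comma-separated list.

Start: S0
  read 'a': S0 --a--> S1
  read 'a': S1 --a--> S1
  read 'a': S1 --a--> S1
  read 'a': S1 --a--> S1
  read 'a': S1 --a--> S1
  read 'b': S1 --b--> S1
  read 'a': S1 --a--> S1
  read 'a': S1 --a--> S1

Answer: S0, S1, S1, S1, S1, S1, S1, S1, S1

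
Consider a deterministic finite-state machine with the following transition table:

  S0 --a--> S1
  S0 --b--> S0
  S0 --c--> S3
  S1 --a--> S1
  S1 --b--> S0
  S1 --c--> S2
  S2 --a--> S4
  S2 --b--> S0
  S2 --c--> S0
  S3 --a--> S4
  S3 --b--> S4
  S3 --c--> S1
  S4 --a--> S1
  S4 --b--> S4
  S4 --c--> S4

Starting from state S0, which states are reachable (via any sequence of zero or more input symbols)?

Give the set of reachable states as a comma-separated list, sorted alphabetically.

Answer: S0, S1, S2, S3, S4

Derivation:
BFS from S0:
  visit S0: S0--a-->S1 (new), S0--b-->S0 (seen), S0--c-->S3 (new)
  visit S1: S1--a-->S1 (seen), S1--b-->S0 (seen), S1--c-->S2 (new)
  visit S3: S3--a-->S4 (new), S3--b-->S4 (seen), S3--c-->S1 (seen)
  visit S2: S2--a-->S4 (seen), S2--b-->S0 (seen), S2--c-->S0 (seen)
  visit S4: S4--a-->S1 (seen), S4--b-->S4 (seen), S4--c-->S4 (seen)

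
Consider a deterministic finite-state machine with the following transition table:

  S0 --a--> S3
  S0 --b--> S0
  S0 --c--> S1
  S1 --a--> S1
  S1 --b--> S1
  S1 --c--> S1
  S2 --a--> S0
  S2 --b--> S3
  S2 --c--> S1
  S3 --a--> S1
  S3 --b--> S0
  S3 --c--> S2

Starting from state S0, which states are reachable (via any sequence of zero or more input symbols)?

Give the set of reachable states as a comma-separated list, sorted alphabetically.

BFS from S0:
  visit S0: S0--a-->S3 (new), S0--b-->S0 (seen), S0--c-->S1 (new)
  visit S3: S3--a-->S1 (seen), S3--b-->S0 (seen), S3--c-->S2 (new)
  visit S1: S1--a-->S1 (seen), S1--b-->S1 (seen), S1--c-->S1 (seen)
  visit S2: S2--a-->S0 (seen), S2--b-->S3 (seen), S2--c-->S1 (seen)

Answer: S0, S1, S2, S3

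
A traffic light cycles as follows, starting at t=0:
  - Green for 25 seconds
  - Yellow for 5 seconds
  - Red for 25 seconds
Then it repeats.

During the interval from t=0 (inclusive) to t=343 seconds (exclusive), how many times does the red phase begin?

Cycle = 25+5+25 = 55s
red phase starts at t = k*55 + 30 for k=0,1,2,...
Need k*55+30 < 343 → k < 5.691
k ∈ {0, ..., 5} → 6 starts

Answer: 6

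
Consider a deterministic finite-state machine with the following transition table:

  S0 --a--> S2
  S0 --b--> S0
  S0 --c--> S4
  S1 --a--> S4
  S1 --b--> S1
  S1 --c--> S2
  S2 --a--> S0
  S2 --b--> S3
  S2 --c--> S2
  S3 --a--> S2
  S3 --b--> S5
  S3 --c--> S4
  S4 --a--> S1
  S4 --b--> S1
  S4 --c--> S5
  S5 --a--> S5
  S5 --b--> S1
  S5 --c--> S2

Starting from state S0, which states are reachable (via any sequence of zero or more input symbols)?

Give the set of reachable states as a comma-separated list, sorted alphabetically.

Answer: S0, S1, S2, S3, S4, S5

Derivation:
BFS from S0:
  visit S0: S0--a-->S2 (new), S0--b-->S0 (seen), S0--c-->S4 (new)
  visit S2: S2--a-->S0 (seen), S2--b-->S3 (new), S2--c-->S2 (seen)
  visit S4: S4--a-->S1 (new), S4--b-->S1 (seen), S4--c-->S5 (new)
  visit S3: S3--a-->S2 (seen), S3--b-->S5 (seen), S3--c-->S4 (seen)
  visit S1: S1--a-->S4 (seen), S1--b-->S1 (seen), S1--c-->S2 (seen)
  visit S5: S5--a-->S5 (seen), S5--b-->S1 (seen), S5--c-->S2 (seen)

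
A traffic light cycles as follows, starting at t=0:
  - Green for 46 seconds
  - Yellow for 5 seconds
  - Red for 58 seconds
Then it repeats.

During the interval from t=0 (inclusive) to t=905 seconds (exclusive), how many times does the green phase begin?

Cycle = 46+5+58 = 109s
green phase starts at t = k*109 + 0 for k=0,1,2,...
Need k*109+0 < 905 → k < 8.303
k ∈ {0, ..., 8} → 9 starts

Answer: 9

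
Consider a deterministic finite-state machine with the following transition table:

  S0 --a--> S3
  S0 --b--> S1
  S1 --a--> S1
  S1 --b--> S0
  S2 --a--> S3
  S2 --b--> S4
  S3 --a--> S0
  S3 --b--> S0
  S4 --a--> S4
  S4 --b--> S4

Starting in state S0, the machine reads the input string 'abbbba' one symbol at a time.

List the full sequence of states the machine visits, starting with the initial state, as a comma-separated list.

Answer: S0, S3, S0, S1, S0, S1, S1

Derivation:
Start: S0
  read 'a': S0 --a--> S3
  read 'b': S3 --b--> S0
  read 'b': S0 --b--> S1
  read 'b': S1 --b--> S0
  read 'b': S0 --b--> S1
  read 'a': S1 --a--> S1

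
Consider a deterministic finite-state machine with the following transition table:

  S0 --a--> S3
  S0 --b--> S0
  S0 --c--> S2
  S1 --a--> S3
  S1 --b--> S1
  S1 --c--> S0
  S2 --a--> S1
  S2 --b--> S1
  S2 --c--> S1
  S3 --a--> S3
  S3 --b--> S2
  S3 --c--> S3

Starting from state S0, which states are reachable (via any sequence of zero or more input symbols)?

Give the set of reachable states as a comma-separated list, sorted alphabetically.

Answer: S0, S1, S2, S3

Derivation:
BFS from S0:
  visit S0: S0--a-->S3 (new), S0--b-->S0 (seen), S0--c-->S2 (new)
  visit S3: S3--a-->S3 (seen), S3--b-->S2 (seen), S3--c-->S3 (seen)
  visit S2: S2--a-->S1 (new), S2--b-->S1 (seen), S2--c-->S1 (seen)
  visit S1: S1--a-->S3 (seen), S1--b-->S1 (seen), S1--c-->S0 (seen)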